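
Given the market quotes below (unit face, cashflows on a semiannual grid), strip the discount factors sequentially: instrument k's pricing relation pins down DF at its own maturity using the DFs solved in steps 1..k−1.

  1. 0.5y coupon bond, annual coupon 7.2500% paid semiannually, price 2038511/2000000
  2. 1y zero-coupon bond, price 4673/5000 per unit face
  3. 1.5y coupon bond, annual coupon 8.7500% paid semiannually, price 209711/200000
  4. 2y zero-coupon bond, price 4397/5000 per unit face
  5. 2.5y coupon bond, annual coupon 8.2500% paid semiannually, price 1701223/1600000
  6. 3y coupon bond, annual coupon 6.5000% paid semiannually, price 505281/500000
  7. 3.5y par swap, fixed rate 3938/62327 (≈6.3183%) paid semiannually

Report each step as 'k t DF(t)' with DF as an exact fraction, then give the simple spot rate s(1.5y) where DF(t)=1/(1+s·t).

1 1/2 2459/2500
2 1 4673/5000
3 3/2 4621/5000
4 2 4397/5000
5 5/2 8737/10000
6 3 8341/10000
7 7/2 8031/10000
s(1.5y) = (1/(4621/5000) − 1)/(3/2) = 758/13863 ≈ 5.4678%

step 1 [0.5y] bond c/2=29/800: DF=(2038511/2000000 − 29/800·(0))/(1+29/800) = 2459/2500 ≈ 0.983600
step 2 [1y] zero: DF = P = 4673/5000 ≈ 0.934600
step 3 [1.5y] bond c/2=7/160: DF=(209711/200000 − 7/160·(0.983600+0.934600))/(1+7/160) = 4621/5000 ≈ 0.924200
step 4 [2y] zero: DF = P = 4397/5000 ≈ 0.879400
step 5 [2.5y] bond c/2=33/800: DF=(1701223/1600000 − 33/800·(0.983600+0.934600+0.924200+0.879400))/(1+33/800) = 8737/10000 ≈ 0.873700
step 6 [3y] bond c/2=13/400: DF=(505281/500000 − 13/400·(0.983600+0.934600+0.924200+0.879400+0.873700))/(1+13/400) = 8341/10000 ≈ 0.834100
step 7 [3.5y] swap r/2=1969/62327: DF=(1 − 1969/62327·(0.983600+0.934600+0.924200+0.879400+0.873700+0.834100))/(1+1969/62327) = 8031/10000 ≈ 0.803100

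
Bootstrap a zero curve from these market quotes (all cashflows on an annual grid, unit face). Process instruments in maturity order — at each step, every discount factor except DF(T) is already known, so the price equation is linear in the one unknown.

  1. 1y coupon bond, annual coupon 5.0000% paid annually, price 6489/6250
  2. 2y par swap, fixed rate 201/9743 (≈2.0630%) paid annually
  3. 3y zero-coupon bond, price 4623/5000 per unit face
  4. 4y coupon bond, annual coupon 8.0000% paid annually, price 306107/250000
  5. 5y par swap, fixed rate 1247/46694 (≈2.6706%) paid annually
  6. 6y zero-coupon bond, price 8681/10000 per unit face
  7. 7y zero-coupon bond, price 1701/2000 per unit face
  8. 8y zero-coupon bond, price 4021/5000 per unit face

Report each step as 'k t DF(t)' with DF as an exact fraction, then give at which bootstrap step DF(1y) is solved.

step 1 [1y] bond c/1=1/20: DF=(6489/6250 − 1/20·(0))/(1+1/20) = 618/625 ≈ 0.988800
step 2 [2y] swap r/1=201/9743: DF=(1 − 201/9743·(0.988800))/(1+201/9743) = 4799/5000 ≈ 0.959800
step 3 [3y] zero: DF = P = 4623/5000 ≈ 0.924600
step 4 [4y] bond c/1=2/25: DF=(306107/250000 − 2/25·(0.988800+0.959800+0.924600))/(1+2/25) = 9209/10000 ≈ 0.920900
step 5 [5y] swap r/1=1247/46694: DF=(1 − 1247/46694·(0.988800+0.959800+0.924600+0.920900))/(1+1247/46694) = 8753/10000 ≈ 0.875300
step 6 [6y] zero: DF = P = 8681/10000 ≈ 0.868100
step 7 [7y] zero: DF = P = 1701/2000 ≈ 0.850500
step 8 [8y] zero: DF = P = 4021/5000 ≈ 0.804200

1 1 618/625
2 2 4799/5000
3 3 4623/5000
4 4 9209/10000
5 5 8753/10000
6 6 8681/10000
7 7 1701/2000
8 8 4021/5000
DF(1y) is solved at step 1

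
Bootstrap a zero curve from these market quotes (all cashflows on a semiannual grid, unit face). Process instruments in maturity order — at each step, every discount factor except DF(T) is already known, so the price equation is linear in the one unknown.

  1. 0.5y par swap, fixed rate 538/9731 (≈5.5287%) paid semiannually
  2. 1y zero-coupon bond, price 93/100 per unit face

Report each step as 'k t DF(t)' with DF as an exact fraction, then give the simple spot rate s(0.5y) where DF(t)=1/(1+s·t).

1 1/2 9731/10000
2 1 93/100
s(0.5y) = (1/(9731/10000) − 1)/(1/2) = 538/9731 ≈ 5.5287%

step 1 [0.5y] swap r/2=269/9731: DF=(1 − 269/9731·(0))/(1+269/9731) = 9731/10000 ≈ 0.973100
step 2 [1y] zero: DF = P = 93/100 ≈ 0.930000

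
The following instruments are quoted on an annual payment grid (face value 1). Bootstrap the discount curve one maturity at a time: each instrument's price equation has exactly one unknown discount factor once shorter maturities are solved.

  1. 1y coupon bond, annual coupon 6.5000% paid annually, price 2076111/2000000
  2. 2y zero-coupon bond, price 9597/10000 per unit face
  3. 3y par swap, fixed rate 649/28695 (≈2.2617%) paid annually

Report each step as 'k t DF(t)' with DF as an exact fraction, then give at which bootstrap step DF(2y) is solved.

1 1 9747/10000
2 2 9597/10000
3 3 9351/10000
DF(2y) is solved at step 2

step 1 [1y] bond c/1=13/200: DF=(2076111/2000000 − 13/200·(0))/(1+13/200) = 9747/10000 ≈ 0.974700
step 2 [2y] zero: DF = P = 9597/10000 ≈ 0.959700
step 3 [3y] swap r/1=649/28695: DF=(1 − 649/28695·(0.974700+0.959700))/(1+649/28695) = 9351/10000 ≈ 0.935100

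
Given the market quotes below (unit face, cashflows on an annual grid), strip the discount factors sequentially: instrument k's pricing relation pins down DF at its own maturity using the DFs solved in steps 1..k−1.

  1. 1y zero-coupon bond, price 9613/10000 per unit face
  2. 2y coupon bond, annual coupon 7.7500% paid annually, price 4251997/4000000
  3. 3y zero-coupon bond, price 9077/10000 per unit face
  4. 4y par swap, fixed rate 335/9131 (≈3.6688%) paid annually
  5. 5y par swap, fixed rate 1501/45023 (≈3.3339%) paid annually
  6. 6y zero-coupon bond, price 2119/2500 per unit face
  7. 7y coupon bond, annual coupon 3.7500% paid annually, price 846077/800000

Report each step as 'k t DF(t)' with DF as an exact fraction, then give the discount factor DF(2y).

1 1 9613/10000
2 2 4587/5000
3 3 9077/10000
4 4 433/500
5 5 8499/10000
6 6 2119/2500
7 7 413/500
DF(2y) = 4587/5000 ≈ 0.917400

step 1 [1y] zero: DF = P = 9613/10000 ≈ 0.961300
step 2 [2y] bond c/1=31/400: DF=(4251997/4000000 − 31/400·(0.961300))/(1+31/400) = 4587/5000 ≈ 0.917400
step 3 [3y] zero: DF = P = 9077/10000 ≈ 0.907700
step 4 [4y] swap r/1=335/9131: DF=(1 − 335/9131·(0.961300+0.917400+0.907700))/(1+335/9131) = 433/500 ≈ 0.866000
step 5 [5y] swap r/1=1501/45023: DF=(1 − 1501/45023·(0.961300+0.917400+0.907700+0.866000))/(1+1501/45023) = 8499/10000 ≈ 0.849900
step 6 [6y] zero: DF = P = 2119/2500 ≈ 0.847600
step 7 [7y] bond c/1=3/80: DF=(846077/800000 − 3/80·(0.961300+0.917400+0.907700+0.866000+0.849900+0.847600))/(1+3/80) = 413/500 ≈ 0.826000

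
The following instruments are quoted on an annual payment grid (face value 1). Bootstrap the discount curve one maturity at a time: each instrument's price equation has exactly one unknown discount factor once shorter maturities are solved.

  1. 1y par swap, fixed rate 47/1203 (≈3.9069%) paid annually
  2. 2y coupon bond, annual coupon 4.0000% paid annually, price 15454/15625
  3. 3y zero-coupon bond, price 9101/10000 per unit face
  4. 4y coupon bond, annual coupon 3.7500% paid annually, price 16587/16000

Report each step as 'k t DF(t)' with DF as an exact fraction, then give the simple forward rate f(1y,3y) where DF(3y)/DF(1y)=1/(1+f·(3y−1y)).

1 1 1203/1250
2 2 457/500
3 3 9101/10000
4 4 1797/2000
f(1y,3y) = ((1203/1250)/(9101/10000) − 1)/(2) = 523/18202 ≈ 2.8733%

step 1 [1y] swap r/1=47/1203: DF=(1 − 47/1203·(0))/(1+47/1203) = 1203/1250 ≈ 0.962400
step 2 [2y] bond c/1=1/25: DF=(15454/15625 − 1/25·(0.962400))/(1+1/25) = 457/500 ≈ 0.914000
step 3 [3y] zero: DF = P = 9101/10000 ≈ 0.910100
step 4 [4y] bond c/1=3/80: DF=(16587/16000 − 3/80·(0.962400+0.914000+0.910100))/(1+3/80) = 1797/2000 ≈ 0.898500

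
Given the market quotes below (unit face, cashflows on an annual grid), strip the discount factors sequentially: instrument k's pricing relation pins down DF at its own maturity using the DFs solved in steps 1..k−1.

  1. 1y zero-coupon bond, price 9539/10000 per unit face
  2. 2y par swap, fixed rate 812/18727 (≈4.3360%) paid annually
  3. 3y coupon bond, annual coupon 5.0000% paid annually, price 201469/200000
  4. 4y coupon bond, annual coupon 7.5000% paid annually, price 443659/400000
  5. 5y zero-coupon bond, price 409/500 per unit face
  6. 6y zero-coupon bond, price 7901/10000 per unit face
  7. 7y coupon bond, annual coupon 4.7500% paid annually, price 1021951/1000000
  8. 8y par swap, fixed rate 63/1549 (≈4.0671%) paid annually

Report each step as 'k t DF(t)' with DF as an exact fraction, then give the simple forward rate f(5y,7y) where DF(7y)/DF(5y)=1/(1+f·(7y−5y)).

1 1 9539/10000
2 2 2297/2500
3 3 4351/5000
4 4 2101/2500
5 5 409/500
6 6 7901/10000
7 7 3701/5000
8 8 7291/10000
f(5y,7y) = ((409/500)/(3701/5000) − 1)/(2) = 389/7402 ≈ 5.2553%

step 1 [1y] zero: DF = P = 9539/10000 ≈ 0.953900
step 2 [2y] swap r/1=812/18727: DF=(1 − 812/18727·(0.953900))/(1+812/18727) = 2297/2500 ≈ 0.918800
step 3 [3y] bond c/1=1/20: DF=(201469/200000 − 1/20·(0.953900+0.918800))/(1+1/20) = 4351/5000 ≈ 0.870200
step 4 [4y] bond c/1=3/40: DF=(443659/400000 − 3/40·(0.953900+0.918800+0.870200))/(1+3/40) = 2101/2500 ≈ 0.840400
step 5 [5y] zero: DF = P = 409/500 ≈ 0.818000
step 6 [6y] zero: DF = P = 7901/10000 ≈ 0.790100
step 7 [7y] bond c/1=19/400: DF=(1021951/1000000 − 19/400·(0.953900+0.918800+0.870200+0.840400+0.818000+0.790100))/(1+19/400) = 3701/5000 ≈ 0.740200
step 8 [8y] swap r/1=63/1549: DF=(1 − 63/1549·(0.953900+0.918800+0.870200+0.840400+0.818000+0.790100+0.740200))/(1+63/1549) = 7291/10000 ≈ 0.729100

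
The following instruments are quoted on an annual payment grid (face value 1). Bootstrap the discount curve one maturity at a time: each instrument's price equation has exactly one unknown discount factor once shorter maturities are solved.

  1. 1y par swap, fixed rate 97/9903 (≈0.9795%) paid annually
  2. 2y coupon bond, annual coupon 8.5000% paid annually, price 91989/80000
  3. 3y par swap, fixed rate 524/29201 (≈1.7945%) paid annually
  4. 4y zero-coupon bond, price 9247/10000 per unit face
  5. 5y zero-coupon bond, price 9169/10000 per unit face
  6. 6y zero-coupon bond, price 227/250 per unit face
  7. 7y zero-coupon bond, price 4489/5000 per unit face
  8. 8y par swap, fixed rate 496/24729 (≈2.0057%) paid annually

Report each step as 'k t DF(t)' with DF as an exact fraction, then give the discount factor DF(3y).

1 1 9903/10000
2 2 4911/5000
3 3 2369/2500
4 4 9247/10000
5 5 9169/10000
6 6 227/250
7 7 4489/5000
8 8 532/625
DF(3y) = 2369/2500 ≈ 0.947600

step 1 [1y] swap r/1=97/9903: DF=(1 − 97/9903·(0))/(1+97/9903) = 9903/10000 ≈ 0.990300
step 2 [2y] bond c/1=17/200: DF=(91989/80000 − 17/200·(0.990300))/(1+17/200) = 4911/5000 ≈ 0.982200
step 3 [3y] swap r/1=524/29201: DF=(1 − 524/29201·(0.990300+0.982200))/(1+524/29201) = 2369/2500 ≈ 0.947600
step 4 [4y] zero: DF = P = 9247/10000 ≈ 0.924700
step 5 [5y] zero: DF = P = 9169/10000 ≈ 0.916900
step 6 [6y] zero: DF = P = 227/250 ≈ 0.908000
step 7 [7y] zero: DF = P = 4489/5000 ≈ 0.897800
step 8 [8y] swap r/1=496/24729: DF=(1 − 496/24729·(0.990300+0.982200+0.947600+0.924700+0.916900+0.908000+0.897800))/(1+496/24729) = 532/625 ≈ 0.851200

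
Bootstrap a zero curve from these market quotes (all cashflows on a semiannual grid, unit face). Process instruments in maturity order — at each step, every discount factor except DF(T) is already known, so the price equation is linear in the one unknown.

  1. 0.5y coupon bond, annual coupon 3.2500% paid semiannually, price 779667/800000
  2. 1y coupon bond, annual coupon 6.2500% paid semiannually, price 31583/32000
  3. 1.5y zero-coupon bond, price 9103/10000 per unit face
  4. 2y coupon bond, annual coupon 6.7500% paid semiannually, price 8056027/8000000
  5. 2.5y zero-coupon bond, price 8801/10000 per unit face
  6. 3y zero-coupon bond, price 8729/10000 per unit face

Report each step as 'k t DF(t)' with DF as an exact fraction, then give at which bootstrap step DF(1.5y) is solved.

step 1 [0.5y] bond c/2=13/800: DF=(779667/800000 − 13/800·(0))/(1+13/800) = 959/1000 ≈ 0.959000
step 2 [1y] bond c/2=1/32: DF=(31583/32000 − 1/32·(0.959000))/(1+1/32) = 116/125 ≈ 0.928000
step 3 [1.5y] zero: DF = P = 9103/10000 ≈ 0.910300
step 4 [2y] bond c/2=27/800: DF=(8056027/8000000 − 27/800·(0.959000+0.928000+0.910300))/(1+27/800) = 2207/2500 ≈ 0.882800
step 5 [2.5y] zero: DF = P = 8801/10000 ≈ 0.880100
step 6 [3y] zero: DF = P = 8729/10000 ≈ 0.872900

1 1/2 959/1000
2 1 116/125
3 3/2 9103/10000
4 2 2207/2500
5 5/2 8801/10000
6 3 8729/10000
DF(1.5y) is solved at step 3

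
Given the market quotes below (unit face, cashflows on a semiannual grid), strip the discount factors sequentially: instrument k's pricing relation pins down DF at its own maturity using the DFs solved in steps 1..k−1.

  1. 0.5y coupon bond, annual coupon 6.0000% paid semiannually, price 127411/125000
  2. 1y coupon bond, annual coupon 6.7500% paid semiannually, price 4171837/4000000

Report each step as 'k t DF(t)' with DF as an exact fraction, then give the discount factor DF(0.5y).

1 1/2 1237/1250
2 1 4883/5000
DF(0.5y) = 1237/1250 ≈ 0.989600

step 1 [0.5y] bond c/2=3/100: DF=(127411/125000 − 3/100·(0))/(1+3/100) = 1237/1250 ≈ 0.989600
step 2 [1y] bond c/2=27/800: DF=(4171837/4000000 − 27/800·(0.989600))/(1+27/800) = 4883/5000 ≈ 0.976600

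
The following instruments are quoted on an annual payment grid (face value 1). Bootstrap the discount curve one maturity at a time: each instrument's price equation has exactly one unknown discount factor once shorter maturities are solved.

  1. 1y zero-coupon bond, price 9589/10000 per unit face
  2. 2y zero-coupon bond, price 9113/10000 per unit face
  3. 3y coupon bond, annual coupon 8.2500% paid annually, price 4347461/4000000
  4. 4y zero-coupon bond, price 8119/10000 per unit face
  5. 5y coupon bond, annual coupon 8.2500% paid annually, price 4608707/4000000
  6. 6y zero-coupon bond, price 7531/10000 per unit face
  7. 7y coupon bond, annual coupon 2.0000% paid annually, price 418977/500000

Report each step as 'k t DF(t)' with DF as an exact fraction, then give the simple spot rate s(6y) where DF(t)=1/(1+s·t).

1 1 9589/10000
2 2 9113/10000
3 3 1723/2000
4 4 8119/10000
5 5 7943/10000
6 6 7531/10000
7 7 7217/10000
s(6y) = (1/(7531/10000) − 1)/(6) = 823/15062 ≈ 5.4641%

step 1 [1y] zero: DF = P = 9589/10000 ≈ 0.958900
step 2 [2y] zero: DF = P = 9113/10000 ≈ 0.911300
step 3 [3y] bond c/1=33/400: DF=(4347461/4000000 − 33/400·(0.958900+0.911300))/(1+33/400) = 1723/2000 ≈ 0.861500
step 4 [4y] zero: DF = P = 8119/10000 ≈ 0.811900
step 5 [5y] bond c/1=33/400: DF=(4608707/4000000 − 33/400·(0.958900+0.911300+0.861500+0.811900))/(1+33/400) = 7943/10000 ≈ 0.794300
step 6 [6y] zero: DF = P = 7531/10000 ≈ 0.753100
step 7 [7y] bond c/1=1/50: DF=(418977/500000 − 1/50·(0.958900+0.911300+0.861500+0.811900+0.794300+0.753100))/(1+1/50) = 7217/10000 ≈ 0.721700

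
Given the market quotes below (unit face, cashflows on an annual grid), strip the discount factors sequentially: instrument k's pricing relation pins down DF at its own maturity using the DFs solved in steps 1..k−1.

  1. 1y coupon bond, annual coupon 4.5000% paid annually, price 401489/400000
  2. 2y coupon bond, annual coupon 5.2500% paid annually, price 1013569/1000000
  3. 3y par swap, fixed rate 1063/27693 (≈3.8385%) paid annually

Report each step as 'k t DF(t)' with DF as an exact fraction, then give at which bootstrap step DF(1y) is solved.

1 1 1921/2000
2 2 9151/10000
3 3 8937/10000
DF(1y) is solved at step 1

step 1 [1y] bond c/1=9/200: DF=(401489/400000 − 9/200·(0))/(1+9/200) = 1921/2000 ≈ 0.960500
step 2 [2y] bond c/1=21/400: DF=(1013569/1000000 − 21/400·(0.960500))/(1+21/400) = 9151/10000 ≈ 0.915100
step 3 [3y] swap r/1=1063/27693: DF=(1 − 1063/27693·(0.960500+0.915100))/(1+1063/27693) = 8937/10000 ≈ 0.893700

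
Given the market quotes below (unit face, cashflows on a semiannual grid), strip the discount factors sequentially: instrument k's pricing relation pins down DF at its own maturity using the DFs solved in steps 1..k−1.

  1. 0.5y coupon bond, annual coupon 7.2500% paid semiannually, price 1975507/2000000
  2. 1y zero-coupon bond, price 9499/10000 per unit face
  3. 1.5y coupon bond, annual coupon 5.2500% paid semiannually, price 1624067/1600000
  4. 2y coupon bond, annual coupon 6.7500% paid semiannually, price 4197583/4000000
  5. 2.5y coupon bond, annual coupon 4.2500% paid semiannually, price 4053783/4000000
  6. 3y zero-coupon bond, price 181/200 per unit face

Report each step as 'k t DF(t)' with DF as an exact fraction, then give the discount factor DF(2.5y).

1 1/2 2383/2500
2 1 9499/10000
3 3/2 2351/2500
4 2 9223/10000
5 5/2 457/500
6 3 181/200
DF(2.5y) = 457/500 ≈ 0.914000

step 1 [0.5y] bond c/2=29/800: DF=(1975507/2000000 − 29/800·(0))/(1+29/800) = 2383/2500 ≈ 0.953200
step 2 [1y] zero: DF = P = 9499/10000 ≈ 0.949900
step 3 [1.5y] bond c/2=21/800: DF=(1624067/1600000 − 21/800·(0.953200+0.949900))/(1+21/800) = 2351/2500 ≈ 0.940400
step 4 [2y] bond c/2=27/800: DF=(4197583/4000000 − 27/800·(0.953200+0.949900+0.940400))/(1+27/800) = 9223/10000 ≈ 0.922300
step 5 [2.5y] bond c/2=17/800: DF=(4053783/4000000 − 17/800·(0.953200+0.949900+0.940400+0.922300))/(1+17/800) = 457/500 ≈ 0.914000
step 6 [3y] zero: DF = P = 181/200 ≈ 0.905000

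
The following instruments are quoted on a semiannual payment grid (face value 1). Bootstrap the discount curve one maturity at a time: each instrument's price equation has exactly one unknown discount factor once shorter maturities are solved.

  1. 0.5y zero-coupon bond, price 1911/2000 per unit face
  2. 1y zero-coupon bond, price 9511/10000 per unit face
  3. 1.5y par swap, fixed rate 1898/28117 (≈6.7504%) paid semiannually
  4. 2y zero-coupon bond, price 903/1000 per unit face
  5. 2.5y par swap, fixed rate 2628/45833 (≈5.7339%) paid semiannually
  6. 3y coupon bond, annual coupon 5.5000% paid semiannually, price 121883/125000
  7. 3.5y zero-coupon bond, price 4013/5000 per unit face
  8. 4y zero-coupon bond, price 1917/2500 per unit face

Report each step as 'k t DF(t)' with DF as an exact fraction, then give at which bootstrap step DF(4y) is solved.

1 1/2 1911/2000
2 1 9511/10000
3 3/2 9051/10000
4 2 903/1000
5 5/2 4343/5000
6 3 8263/10000
7 7/2 4013/5000
8 4 1917/2500
DF(4y) is solved at step 8

step 1 [0.5y] zero: DF = P = 1911/2000 ≈ 0.955500
step 2 [1y] zero: DF = P = 9511/10000 ≈ 0.951100
step 3 [1.5y] swap r/2=949/28117: DF=(1 − 949/28117·(0.955500+0.951100))/(1+949/28117) = 9051/10000 ≈ 0.905100
step 4 [2y] zero: DF = P = 903/1000 ≈ 0.903000
step 5 [2.5y] swap r/2=1314/45833: DF=(1 − 1314/45833·(0.955500+0.951100+0.905100+0.903000))/(1+1314/45833) = 4343/5000 ≈ 0.868600
step 6 [3y] bond c/2=11/400: DF=(121883/125000 − 11/400·(0.955500+0.951100+0.905100+0.903000+0.868600))/(1+11/400) = 8263/10000 ≈ 0.826300
step 7 [3.5y] zero: DF = P = 4013/5000 ≈ 0.802600
step 8 [4y] zero: DF = P = 1917/2500 ≈ 0.766800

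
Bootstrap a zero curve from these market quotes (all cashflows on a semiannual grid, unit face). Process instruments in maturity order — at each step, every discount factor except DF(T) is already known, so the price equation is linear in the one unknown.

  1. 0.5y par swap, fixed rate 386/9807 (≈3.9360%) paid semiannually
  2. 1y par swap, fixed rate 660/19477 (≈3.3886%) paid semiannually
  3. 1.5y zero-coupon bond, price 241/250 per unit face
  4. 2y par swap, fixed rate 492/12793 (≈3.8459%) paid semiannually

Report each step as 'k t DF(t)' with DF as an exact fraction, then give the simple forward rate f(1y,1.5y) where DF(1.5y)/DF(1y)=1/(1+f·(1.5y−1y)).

step 1 [0.5y] swap r/2=193/9807: DF=(1 − 193/9807·(0))/(1+193/9807) = 9807/10000 ≈ 0.980700
step 2 [1y] swap r/2=330/19477: DF=(1 − 330/19477·(0.980700))/(1+330/19477) = 967/1000 ≈ 0.967000
step 3 [1.5y] zero: DF = P = 241/250 ≈ 0.964000
step 4 [2y] swap r/2=246/12793: DF=(1 − 246/12793·(0.980700+0.967000+0.964000))/(1+246/12793) = 4631/5000 ≈ 0.926200

1 1/2 9807/10000
2 1 967/1000
3 3/2 241/250
4 2 4631/5000
f(1y,1.5y) = ((967/1000)/(241/250) − 1)/(1/2) = 3/482 ≈ 0.6224%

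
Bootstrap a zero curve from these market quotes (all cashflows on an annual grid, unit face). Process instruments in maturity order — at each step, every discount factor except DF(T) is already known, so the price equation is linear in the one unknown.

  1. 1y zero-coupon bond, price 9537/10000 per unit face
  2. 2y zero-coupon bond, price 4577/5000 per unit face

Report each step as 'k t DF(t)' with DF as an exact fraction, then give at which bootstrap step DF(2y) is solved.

step 1 [1y] zero: DF = P = 9537/10000 ≈ 0.953700
step 2 [2y] zero: DF = P = 4577/5000 ≈ 0.915400

1 1 9537/10000
2 2 4577/5000
DF(2y) is solved at step 2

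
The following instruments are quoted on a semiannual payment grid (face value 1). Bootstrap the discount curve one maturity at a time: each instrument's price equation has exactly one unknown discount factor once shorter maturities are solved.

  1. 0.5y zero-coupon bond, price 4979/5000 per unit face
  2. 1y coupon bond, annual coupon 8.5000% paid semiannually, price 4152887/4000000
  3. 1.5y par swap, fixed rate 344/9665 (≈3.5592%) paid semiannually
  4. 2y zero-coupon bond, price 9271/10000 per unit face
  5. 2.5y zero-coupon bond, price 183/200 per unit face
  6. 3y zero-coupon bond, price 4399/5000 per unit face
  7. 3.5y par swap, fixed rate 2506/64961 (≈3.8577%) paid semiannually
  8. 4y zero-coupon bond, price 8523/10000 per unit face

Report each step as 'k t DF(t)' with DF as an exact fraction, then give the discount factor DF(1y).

1 1/2 4979/5000
2 1 9553/10000
3 3/2 2371/2500
4 2 9271/10000
5 5/2 183/200
6 3 4399/5000
7 7/2 8747/10000
8 4 8523/10000
DF(1y) = 9553/10000 ≈ 0.955300

step 1 [0.5y] zero: DF = P = 4979/5000 ≈ 0.995800
step 2 [1y] bond c/2=17/400: DF=(4152887/4000000 − 17/400·(0.995800))/(1+17/400) = 9553/10000 ≈ 0.955300
step 3 [1.5y] swap r/2=172/9665: DF=(1 − 172/9665·(0.995800+0.955300))/(1+172/9665) = 2371/2500 ≈ 0.948400
step 4 [2y] zero: DF = P = 9271/10000 ≈ 0.927100
step 5 [2.5y] zero: DF = P = 183/200 ≈ 0.915000
step 6 [3y] zero: DF = P = 4399/5000 ≈ 0.879800
step 7 [3.5y] swap r/2=1253/64961: DF=(1 − 1253/64961·(0.995800+0.955300+0.948400+0.927100+0.915000+0.879800))/(1+1253/64961) = 8747/10000 ≈ 0.874700
step 8 [4y] zero: DF = P = 8523/10000 ≈ 0.852300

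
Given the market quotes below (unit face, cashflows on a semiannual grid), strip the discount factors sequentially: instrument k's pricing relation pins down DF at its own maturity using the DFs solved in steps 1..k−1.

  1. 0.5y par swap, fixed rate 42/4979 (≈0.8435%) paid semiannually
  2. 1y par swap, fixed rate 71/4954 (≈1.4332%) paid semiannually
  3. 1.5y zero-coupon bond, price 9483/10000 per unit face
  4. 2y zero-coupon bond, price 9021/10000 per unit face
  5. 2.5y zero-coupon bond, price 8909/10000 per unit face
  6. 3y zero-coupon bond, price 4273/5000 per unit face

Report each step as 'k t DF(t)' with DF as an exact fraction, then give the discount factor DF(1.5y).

step 1 [0.5y] swap r/2=21/4979: DF=(1 − 21/4979·(0))/(1+21/4979) = 4979/5000 ≈ 0.995800
step 2 [1y] swap r/2=71/9908: DF=(1 − 71/9908·(0.995800))/(1+71/9908) = 4929/5000 ≈ 0.985800
step 3 [1.5y] zero: DF = P = 9483/10000 ≈ 0.948300
step 4 [2y] zero: DF = P = 9021/10000 ≈ 0.902100
step 5 [2.5y] zero: DF = P = 8909/10000 ≈ 0.890900
step 6 [3y] zero: DF = P = 4273/5000 ≈ 0.854600

1 1/2 4979/5000
2 1 4929/5000
3 3/2 9483/10000
4 2 9021/10000
5 5/2 8909/10000
6 3 4273/5000
DF(1.5y) = 9483/10000 ≈ 0.948300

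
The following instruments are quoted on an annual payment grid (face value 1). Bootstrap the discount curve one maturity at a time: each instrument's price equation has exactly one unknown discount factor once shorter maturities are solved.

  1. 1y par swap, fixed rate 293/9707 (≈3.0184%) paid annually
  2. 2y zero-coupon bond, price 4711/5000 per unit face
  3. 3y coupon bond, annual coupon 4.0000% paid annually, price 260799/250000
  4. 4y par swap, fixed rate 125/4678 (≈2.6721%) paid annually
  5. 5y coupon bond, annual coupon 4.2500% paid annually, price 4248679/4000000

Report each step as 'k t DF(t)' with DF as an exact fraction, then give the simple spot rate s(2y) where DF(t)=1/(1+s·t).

1 1 9707/10000
2 2 4711/5000
3 3 1859/2000
4 4 9/10
5 5 8663/10000
s(2y) = (1/(4711/5000) − 1)/(2) = 289/9422 ≈ 3.0673%

step 1 [1y] swap r/1=293/9707: DF=(1 − 293/9707·(0))/(1+293/9707) = 9707/10000 ≈ 0.970700
step 2 [2y] zero: DF = P = 4711/5000 ≈ 0.942200
step 3 [3y] bond c/1=1/25: DF=(260799/250000 − 1/25·(0.970700+0.942200))/(1+1/25) = 1859/2000 ≈ 0.929500
step 4 [4y] swap r/1=125/4678: DF=(1 − 125/4678·(0.970700+0.942200+0.929500))/(1+125/4678) = 9/10 ≈ 0.900000
step 5 [5y] bond c/1=17/400: DF=(4248679/4000000 − 17/400·(0.970700+0.942200+0.929500+0.900000))/(1+17/400) = 8663/10000 ≈ 0.866300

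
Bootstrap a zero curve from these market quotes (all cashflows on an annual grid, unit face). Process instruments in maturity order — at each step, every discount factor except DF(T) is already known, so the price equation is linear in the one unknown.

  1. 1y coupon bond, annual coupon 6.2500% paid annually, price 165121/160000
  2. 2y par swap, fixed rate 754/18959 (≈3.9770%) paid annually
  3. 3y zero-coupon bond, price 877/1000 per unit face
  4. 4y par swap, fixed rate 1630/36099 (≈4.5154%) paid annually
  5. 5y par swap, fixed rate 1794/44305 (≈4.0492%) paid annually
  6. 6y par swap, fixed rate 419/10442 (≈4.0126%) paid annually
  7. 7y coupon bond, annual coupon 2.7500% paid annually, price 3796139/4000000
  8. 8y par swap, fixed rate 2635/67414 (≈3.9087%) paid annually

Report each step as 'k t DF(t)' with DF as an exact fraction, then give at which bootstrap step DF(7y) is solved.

1 1 9713/10000
2 2 4623/5000
3 3 877/1000
4 4 837/1000
5 5 4103/5000
6 6 1581/2000
7 7 7839/10000
8 8 1473/2000
DF(7y) is solved at step 7

step 1 [1y] bond c/1=1/16: DF=(165121/160000 − 1/16·(0))/(1+1/16) = 9713/10000 ≈ 0.971300
step 2 [2y] swap r/1=754/18959: DF=(1 − 754/18959·(0.971300))/(1+754/18959) = 4623/5000 ≈ 0.924600
step 3 [3y] zero: DF = P = 877/1000 ≈ 0.877000
step 4 [4y] swap r/1=1630/36099: DF=(1 − 1630/36099·(0.971300+0.924600+0.877000))/(1+1630/36099) = 837/1000 ≈ 0.837000
step 5 [5y] swap r/1=1794/44305: DF=(1 − 1794/44305·(0.971300+0.924600+0.877000+0.837000))/(1+1794/44305) = 4103/5000 ≈ 0.820600
step 6 [6y] swap r/1=419/10442: DF=(1 − 419/10442·(0.971300+0.924600+0.877000+0.837000+0.820600))/(1+419/10442) = 1581/2000 ≈ 0.790500
step 7 [7y] bond c/1=11/400: DF=(3796139/4000000 − 11/400·(0.971300+0.924600+0.877000+0.837000+0.820600+0.790500))/(1+11/400) = 7839/10000 ≈ 0.783900
step 8 [8y] swap r/1=2635/67414: DF=(1 − 2635/67414·(0.971300+0.924600+0.877000+0.837000+0.820600+0.790500+0.783900))/(1+2635/67414) = 1473/2000 ≈ 0.736500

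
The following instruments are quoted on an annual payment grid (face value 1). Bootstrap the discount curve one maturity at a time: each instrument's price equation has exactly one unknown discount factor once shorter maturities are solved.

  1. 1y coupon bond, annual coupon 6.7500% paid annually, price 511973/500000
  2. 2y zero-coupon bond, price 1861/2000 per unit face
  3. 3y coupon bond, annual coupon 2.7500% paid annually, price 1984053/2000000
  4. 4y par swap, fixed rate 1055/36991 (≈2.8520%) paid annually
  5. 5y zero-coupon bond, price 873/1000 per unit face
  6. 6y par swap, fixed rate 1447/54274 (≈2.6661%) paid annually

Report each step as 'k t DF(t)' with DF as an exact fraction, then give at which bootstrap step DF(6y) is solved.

1 1 1199/1250
2 2 1861/2000
3 3 9149/10000
4 4 1789/2000
5 5 873/1000
6 6 8553/10000
DF(6y) is solved at step 6

step 1 [1y] bond c/1=27/400: DF=(511973/500000 − 27/400·(0))/(1+27/400) = 1199/1250 ≈ 0.959200
step 2 [2y] zero: DF = P = 1861/2000 ≈ 0.930500
step 3 [3y] bond c/1=11/400: DF=(1984053/2000000 − 11/400·(0.959200+0.930500))/(1+11/400) = 9149/10000 ≈ 0.914900
step 4 [4y] swap r/1=1055/36991: DF=(1 − 1055/36991·(0.959200+0.930500+0.914900))/(1+1055/36991) = 1789/2000 ≈ 0.894500
step 5 [5y] zero: DF = P = 873/1000 ≈ 0.873000
step 6 [6y] swap r/1=1447/54274: DF=(1 − 1447/54274·(0.959200+0.930500+0.914900+0.894500+0.873000))/(1+1447/54274) = 8553/10000 ≈ 0.855300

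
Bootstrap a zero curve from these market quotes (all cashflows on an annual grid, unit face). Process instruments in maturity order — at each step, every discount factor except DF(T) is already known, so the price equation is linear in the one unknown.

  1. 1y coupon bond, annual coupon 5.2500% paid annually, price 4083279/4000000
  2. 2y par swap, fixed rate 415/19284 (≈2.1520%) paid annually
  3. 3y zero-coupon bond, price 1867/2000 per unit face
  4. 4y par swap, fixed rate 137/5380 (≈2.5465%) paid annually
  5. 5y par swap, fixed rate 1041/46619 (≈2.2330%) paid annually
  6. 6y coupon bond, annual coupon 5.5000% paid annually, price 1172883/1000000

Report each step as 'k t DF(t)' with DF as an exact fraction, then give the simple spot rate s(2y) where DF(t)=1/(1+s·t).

step 1 [1y] bond c/1=21/400: DF=(4083279/4000000 − 21/400·(0))/(1+21/400) = 9699/10000 ≈ 0.969900
step 2 [2y] swap r/1=415/19284: DF=(1 − 415/19284·(0.969900))/(1+415/19284) = 1917/2000 ≈ 0.958500
step 3 [3y] zero: DF = P = 1867/2000 ≈ 0.933500
step 4 [4y] swap r/1=137/5380: DF=(1 − 137/5380·(0.969900+0.958500+0.933500))/(1+137/5380) = 9041/10000 ≈ 0.904100
step 5 [5y] swap r/1=1041/46619: DF=(1 − 1041/46619·(0.969900+0.958500+0.933500+0.904100))/(1+1041/46619) = 8959/10000 ≈ 0.895900
step 6 [6y] bond c/1=11/200: DF=(1172883/1000000 − 11/200·(0.969900+0.958500+0.933500+0.904100+0.895900))/(1+11/200) = 8687/10000 ≈ 0.868700

1 1 9699/10000
2 2 1917/2000
3 3 1867/2000
4 4 9041/10000
5 5 8959/10000
6 6 8687/10000
s(2y) = (1/(1917/2000) − 1)/(2) = 83/3834 ≈ 2.1648%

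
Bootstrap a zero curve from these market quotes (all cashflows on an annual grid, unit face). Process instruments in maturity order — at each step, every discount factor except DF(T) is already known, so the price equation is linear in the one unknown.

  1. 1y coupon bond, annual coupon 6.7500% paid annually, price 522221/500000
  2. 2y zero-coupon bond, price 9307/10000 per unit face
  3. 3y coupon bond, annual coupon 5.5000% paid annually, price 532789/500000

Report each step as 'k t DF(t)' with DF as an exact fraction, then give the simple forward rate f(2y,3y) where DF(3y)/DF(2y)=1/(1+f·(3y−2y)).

step 1 [1y] bond c/1=27/400: DF=(522221/500000 − 27/400·(0))/(1+27/400) = 1223/1250 ≈ 0.978400
step 2 [2y] zero: DF = P = 9307/10000 ≈ 0.930700
step 3 [3y] bond c/1=11/200: DF=(532789/500000 − 11/200·(0.978400+0.930700))/(1+11/200) = 1821/2000 ≈ 0.910500

1 1 1223/1250
2 2 9307/10000
3 3 1821/2000
f(2y,3y) = ((9307/10000)/(1821/2000) − 1)/(1) = 202/9105 ≈ 2.2186%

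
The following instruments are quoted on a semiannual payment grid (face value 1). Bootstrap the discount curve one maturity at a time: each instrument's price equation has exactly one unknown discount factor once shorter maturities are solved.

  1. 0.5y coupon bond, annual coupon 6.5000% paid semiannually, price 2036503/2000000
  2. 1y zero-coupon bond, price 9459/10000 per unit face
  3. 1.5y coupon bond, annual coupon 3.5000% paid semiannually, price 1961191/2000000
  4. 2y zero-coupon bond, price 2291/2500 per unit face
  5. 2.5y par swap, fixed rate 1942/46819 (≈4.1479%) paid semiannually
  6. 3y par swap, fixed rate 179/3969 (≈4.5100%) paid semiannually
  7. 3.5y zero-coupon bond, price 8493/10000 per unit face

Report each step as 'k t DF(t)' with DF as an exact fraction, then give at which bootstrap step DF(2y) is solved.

1 1/2 4931/5000
2 1 9459/10000
3 3/2 1861/2000
4 2 2291/2500
5 5/2 9029/10000
6 3 8747/10000
7 7/2 8493/10000
DF(2y) is solved at step 4

step 1 [0.5y] bond c/2=13/400: DF=(2036503/2000000 − 13/400·(0))/(1+13/400) = 4931/5000 ≈ 0.986200
step 2 [1y] zero: DF = P = 9459/10000 ≈ 0.945900
step 3 [1.5y] bond c/2=7/400: DF=(1961191/2000000 − 7/400·(0.986200+0.945900))/(1+7/400) = 1861/2000 ≈ 0.930500
step 4 [2y] zero: DF = P = 2291/2500 ≈ 0.916400
step 5 [2.5y] swap r/2=971/46819: DF=(1 − 971/46819·(0.986200+0.945900+0.930500+0.916400))/(1+971/46819) = 9029/10000 ≈ 0.902900
step 6 [3y] swap r/2=179/7938: DF=(1 − 179/7938·(0.986200+0.945900+0.930500+0.916400+0.902900))/(1+179/7938) = 8747/10000 ≈ 0.874700
step 7 [3.5y] zero: DF = P = 8493/10000 ≈ 0.849300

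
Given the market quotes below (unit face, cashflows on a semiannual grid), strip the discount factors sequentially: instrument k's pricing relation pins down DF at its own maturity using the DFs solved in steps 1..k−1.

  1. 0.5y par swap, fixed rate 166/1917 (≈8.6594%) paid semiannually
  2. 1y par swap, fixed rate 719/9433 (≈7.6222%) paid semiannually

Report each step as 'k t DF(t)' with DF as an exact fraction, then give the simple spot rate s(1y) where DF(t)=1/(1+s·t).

step 1 [0.5y] swap r/2=83/1917: DF=(1 − 83/1917·(0))/(1+83/1917) = 1917/2000 ≈ 0.958500
step 2 [1y] swap r/2=719/18866: DF=(1 − 719/18866·(0.958500))/(1+719/18866) = 9281/10000 ≈ 0.928100

1 1/2 1917/2000
2 1 9281/10000
s(1y) = (1/(9281/10000) − 1)/(1) = 719/9281 ≈ 7.7470%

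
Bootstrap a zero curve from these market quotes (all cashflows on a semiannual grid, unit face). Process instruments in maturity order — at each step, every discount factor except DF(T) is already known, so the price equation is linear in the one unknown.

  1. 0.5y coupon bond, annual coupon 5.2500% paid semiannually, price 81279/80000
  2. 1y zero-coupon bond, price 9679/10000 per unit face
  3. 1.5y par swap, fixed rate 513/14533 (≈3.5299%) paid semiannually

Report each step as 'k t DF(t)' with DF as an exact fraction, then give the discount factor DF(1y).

1 1/2 99/100
2 1 9679/10000
3 3/2 9487/10000
DF(1y) = 9679/10000 ≈ 0.967900

step 1 [0.5y] bond c/2=21/800: DF=(81279/80000 − 21/800·(0))/(1+21/800) = 99/100 ≈ 0.990000
step 2 [1y] zero: DF = P = 9679/10000 ≈ 0.967900
step 3 [1.5y] swap r/2=513/29066: DF=(1 − 513/29066·(0.990000+0.967900))/(1+513/29066) = 9487/10000 ≈ 0.948700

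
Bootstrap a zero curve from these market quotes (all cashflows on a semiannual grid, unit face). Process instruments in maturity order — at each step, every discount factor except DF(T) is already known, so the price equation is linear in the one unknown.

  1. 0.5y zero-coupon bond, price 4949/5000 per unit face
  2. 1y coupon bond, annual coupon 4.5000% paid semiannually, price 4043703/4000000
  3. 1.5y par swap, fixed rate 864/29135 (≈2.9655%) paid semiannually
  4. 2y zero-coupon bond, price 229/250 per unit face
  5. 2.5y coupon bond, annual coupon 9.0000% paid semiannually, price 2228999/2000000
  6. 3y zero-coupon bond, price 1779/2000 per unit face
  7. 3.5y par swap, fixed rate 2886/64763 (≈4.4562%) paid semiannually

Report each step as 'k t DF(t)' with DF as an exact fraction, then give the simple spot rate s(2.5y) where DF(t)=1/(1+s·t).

step 1 [0.5y] zero: DF = P = 4949/5000 ≈ 0.989800
step 2 [1y] bond c/2=9/400: DF=(4043703/4000000 − 9/400·(0.989800))/(1+9/400) = 9669/10000 ≈ 0.966900
step 3 [1.5y] swap r/2=432/29135: DF=(1 − 432/29135·(0.989800+0.966900))/(1+432/29135) = 598/625 ≈ 0.956800
step 4 [2y] zero: DF = P = 229/250 ≈ 0.916000
step 5 [2.5y] bond c/2=9/200: DF=(2228999/2000000 − 9/200·(0.989800+0.966900+0.956800+0.916000))/(1+9/200) = 1127/1250 ≈ 0.901600
step 6 [3y] zero: DF = P = 1779/2000 ≈ 0.889500
step 7 [3.5y] swap r/2=1443/64763: DF=(1 − 1443/64763·(0.989800+0.966900+0.956800+0.916000+0.901600+0.889500))/(1+1443/64763) = 8557/10000 ≈ 0.855700

1 1/2 4949/5000
2 1 9669/10000
3 3/2 598/625
4 2 229/250
5 5/2 1127/1250
6 3 1779/2000
7 7/2 8557/10000
s(2.5y) = (1/(1127/1250) − 1)/(5/2) = 246/5635 ≈ 4.3656%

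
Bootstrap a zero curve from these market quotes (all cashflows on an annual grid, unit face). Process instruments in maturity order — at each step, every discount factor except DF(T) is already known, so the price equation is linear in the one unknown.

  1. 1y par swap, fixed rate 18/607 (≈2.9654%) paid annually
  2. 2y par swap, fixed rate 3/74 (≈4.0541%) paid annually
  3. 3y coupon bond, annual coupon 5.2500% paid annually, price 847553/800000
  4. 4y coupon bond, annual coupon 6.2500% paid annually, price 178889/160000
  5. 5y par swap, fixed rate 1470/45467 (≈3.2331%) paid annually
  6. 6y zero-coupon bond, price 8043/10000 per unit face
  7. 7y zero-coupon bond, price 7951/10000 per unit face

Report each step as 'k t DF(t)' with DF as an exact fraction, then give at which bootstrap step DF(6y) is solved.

1 1 607/625
2 2 577/625
3 3 9121/10000
4 4 1109/1250
5 5 853/1000
6 6 8043/10000
7 7 7951/10000
DF(6y) is solved at step 6

step 1 [1y] swap r/1=18/607: DF=(1 − 18/607·(0))/(1+18/607) = 607/625 ≈ 0.971200
step 2 [2y] swap r/1=3/74: DF=(1 − 3/74·(0.971200))/(1+3/74) = 577/625 ≈ 0.923200
step 3 [3y] bond c/1=21/400: DF=(847553/800000 − 21/400·(0.971200+0.923200))/(1+21/400) = 9121/10000 ≈ 0.912100
step 4 [4y] bond c/1=1/16: DF=(178889/160000 − 1/16·(0.971200+0.923200+0.912100))/(1+1/16) = 1109/1250 ≈ 0.887200
step 5 [5y] swap r/1=1470/45467: DF=(1 − 1470/45467·(0.971200+0.923200+0.912100+0.887200))/(1+1470/45467) = 853/1000 ≈ 0.853000
step 6 [6y] zero: DF = P = 8043/10000 ≈ 0.804300
step 7 [7y] zero: DF = P = 7951/10000 ≈ 0.795100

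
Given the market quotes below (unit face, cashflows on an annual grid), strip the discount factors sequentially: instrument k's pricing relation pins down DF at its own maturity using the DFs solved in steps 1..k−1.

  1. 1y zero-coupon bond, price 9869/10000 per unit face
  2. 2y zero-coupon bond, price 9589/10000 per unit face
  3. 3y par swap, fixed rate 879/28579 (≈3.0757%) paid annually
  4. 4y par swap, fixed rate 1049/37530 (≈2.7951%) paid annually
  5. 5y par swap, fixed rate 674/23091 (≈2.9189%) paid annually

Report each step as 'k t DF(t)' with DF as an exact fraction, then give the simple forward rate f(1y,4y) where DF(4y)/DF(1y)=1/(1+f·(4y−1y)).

1 1 9869/10000
2 2 9589/10000
3 3 9121/10000
4 4 8951/10000
5 5 2163/2500
f(1y,4y) = ((9869/10000)/(8951/10000) − 1)/(3) = 306/8951 ≈ 3.4186%

step 1 [1y] zero: DF = P = 9869/10000 ≈ 0.986900
step 2 [2y] zero: DF = P = 9589/10000 ≈ 0.958900
step 3 [3y] swap r/1=879/28579: DF=(1 − 879/28579·(0.986900+0.958900))/(1+879/28579) = 9121/10000 ≈ 0.912100
step 4 [4y] swap r/1=1049/37530: DF=(1 − 1049/37530·(0.986900+0.958900+0.912100))/(1+1049/37530) = 8951/10000 ≈ 0.895100
step 5 [5y] swap r/1=674/23091: DF=(1 − 674/23091·(0.986900+0.958900+0.912100+0.895100))/(1+674/23091) = 2163/2500 ≈ 0.865200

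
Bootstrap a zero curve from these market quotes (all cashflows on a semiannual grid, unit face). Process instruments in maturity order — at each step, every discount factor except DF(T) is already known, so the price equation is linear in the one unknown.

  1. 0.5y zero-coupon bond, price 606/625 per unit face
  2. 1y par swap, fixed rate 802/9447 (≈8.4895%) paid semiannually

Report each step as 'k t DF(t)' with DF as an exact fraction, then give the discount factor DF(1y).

step 1 [0.5y] zero: DF = P = 606/625 ≈ 0.969600
step 2 [1y] swap r/2=401/9447: DF=(1 − 401/9447·(0.969600))/(1+401/9447) = 4599/5000 ≈ 0.919800

1 1/2 606/625
2 1 4599/5000
DF(1y) = 4599/5000 ≈ 0.919800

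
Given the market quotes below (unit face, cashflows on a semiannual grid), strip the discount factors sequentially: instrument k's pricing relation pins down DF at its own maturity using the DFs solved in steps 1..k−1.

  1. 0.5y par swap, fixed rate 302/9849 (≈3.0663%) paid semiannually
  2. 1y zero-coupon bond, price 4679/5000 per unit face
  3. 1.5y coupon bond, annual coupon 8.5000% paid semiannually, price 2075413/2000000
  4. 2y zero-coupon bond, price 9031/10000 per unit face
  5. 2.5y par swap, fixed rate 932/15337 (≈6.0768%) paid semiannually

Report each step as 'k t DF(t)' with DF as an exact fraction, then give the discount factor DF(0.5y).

step 1 [0.5y] swap r/2=151/9849: DF=(1 − 151/9849·(0))/(1+151/9849) = 9849/10000 ≈ 0.984900
step 2 [1y] zero: DF = P = 4679/5000 ≈ 0.935800
step 3 [1.5y] bond c/2=17/400: DF=(2075413/2000000 − 17/400·(0.984900+0.935800))/(1+17/400) = 9171/10000 ≈ 0.917100
step 4 [2y] zero: DF = P = 9031/10000 ≈ 0.903100
step 5 [2.5y] swap r/2=466/15337: DF=(1 − 466/15337·(0.984900+0.935800+0.917100+0.903100))/(1+466/15337) = 4301/5000 ≈ 0.860200

1 1/2 9849/10000
2 1 4679/5000
3 3/2 9171/10000
4 2 9031/10000
5 5/2 4301/5000
DF(0.5y) = 9849/10000 ≈ 0.984900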